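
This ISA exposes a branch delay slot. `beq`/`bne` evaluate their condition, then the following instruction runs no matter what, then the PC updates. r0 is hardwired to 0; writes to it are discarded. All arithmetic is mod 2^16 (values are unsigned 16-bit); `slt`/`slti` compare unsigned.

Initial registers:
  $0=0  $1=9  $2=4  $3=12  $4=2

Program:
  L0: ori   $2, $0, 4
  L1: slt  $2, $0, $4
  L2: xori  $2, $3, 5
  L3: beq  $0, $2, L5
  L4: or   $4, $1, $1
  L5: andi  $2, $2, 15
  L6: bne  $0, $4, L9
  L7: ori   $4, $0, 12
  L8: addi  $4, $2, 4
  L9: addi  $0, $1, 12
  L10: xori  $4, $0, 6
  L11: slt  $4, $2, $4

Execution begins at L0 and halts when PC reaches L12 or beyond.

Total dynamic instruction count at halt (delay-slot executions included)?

  step pc=0: ori   $2, $0, 4  regs=(0,9,4,12,2)
  step pc=1: slt  $2, $0, $4  regs=(0,9,1,12,2)
  step pc=2: xori  $2, $3, 5  regs=(0,9,9,12,2)
  step pc=3: beq  $0, $2, L5  cond=F  regs=(0,9,9,12,2)
  step pc=4: or   $4, $1, $1  regs=(0,9,9,12,9)
  step pc=5: andi  $2, $2, 15  regs=(0,9,9,12,9)
  step pc=6: bne  $0, $4, L9  cond=T  regs=(0,9,9,12,9)
  step pc=7: ori   $4, $0, 12  regs=(0,9,9,12,12)
  step pc=9: addi  $0, $1, 12  regs=(0,9,9,12,12)
  step pc=10: xori  $4, $0, 6  regs=(0,9,9,12,6)
  step pc=11: slt  $4, $2, $4  regs=(0,9,9,12,0)

11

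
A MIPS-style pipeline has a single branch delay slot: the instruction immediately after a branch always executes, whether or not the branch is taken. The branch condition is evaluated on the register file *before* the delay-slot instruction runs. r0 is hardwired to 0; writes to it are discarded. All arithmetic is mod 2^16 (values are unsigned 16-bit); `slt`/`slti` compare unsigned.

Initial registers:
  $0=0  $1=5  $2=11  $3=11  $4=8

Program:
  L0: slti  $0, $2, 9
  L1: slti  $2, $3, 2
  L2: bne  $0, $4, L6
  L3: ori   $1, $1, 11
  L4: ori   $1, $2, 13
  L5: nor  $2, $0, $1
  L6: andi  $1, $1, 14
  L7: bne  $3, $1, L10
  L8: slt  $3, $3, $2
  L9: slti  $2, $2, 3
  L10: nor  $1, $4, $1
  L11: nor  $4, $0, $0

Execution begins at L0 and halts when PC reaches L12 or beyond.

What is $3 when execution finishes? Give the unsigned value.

#0 slti  $0, $2, 9 ; 0/5/11/11/8
#1 slti  $2, $3, 2 ; 0/5/0/11/8
#2 bne  $0, $4, L6 ; 0/5/0/11/8 ; →target
#3 ori   $1, $1, 11 ; 0/15/0/11/8
#6 andi  $1, $1, 14 ; 0/14/0/11/8
#7 bne  $3, $1, L10 ; 0/14/0/11/8 ; →target
#8 slt  $3, $3, $2 ; 0/14/0/0/8
#10 nor  $1, $4, $1 ; 0/65521/0/0/8
#11 nor  $4, $0, $0 ; 0/65521/0/0/65535

0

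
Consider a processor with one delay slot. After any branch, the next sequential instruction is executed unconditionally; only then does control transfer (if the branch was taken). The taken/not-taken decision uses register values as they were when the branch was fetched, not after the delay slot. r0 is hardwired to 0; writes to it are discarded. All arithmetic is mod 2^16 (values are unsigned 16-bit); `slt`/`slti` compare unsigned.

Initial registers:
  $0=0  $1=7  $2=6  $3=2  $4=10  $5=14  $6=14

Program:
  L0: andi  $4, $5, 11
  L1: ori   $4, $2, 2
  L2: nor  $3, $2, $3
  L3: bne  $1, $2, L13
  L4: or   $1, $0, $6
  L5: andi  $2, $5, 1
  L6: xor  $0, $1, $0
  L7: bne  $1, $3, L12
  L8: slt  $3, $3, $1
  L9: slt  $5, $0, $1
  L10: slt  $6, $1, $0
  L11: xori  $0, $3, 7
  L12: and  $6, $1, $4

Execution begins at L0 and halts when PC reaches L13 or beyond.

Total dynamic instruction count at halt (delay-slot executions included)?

5

#0 andi  $4, $5, 11 ; 0/7/6/2/10/14/14
#1 ori   $4, $2, 2 ; 0/7/6/2/6/14/14
#2 nor  $3, $2, $3 ; 0/7/6/65529/6/14/14
#3 bne  $1, $2, L13 ; 0/7/6/65529/6/14/14 ; →target
#4 or   $1, $0, $6 ; 0/14/6/65529/6/14/14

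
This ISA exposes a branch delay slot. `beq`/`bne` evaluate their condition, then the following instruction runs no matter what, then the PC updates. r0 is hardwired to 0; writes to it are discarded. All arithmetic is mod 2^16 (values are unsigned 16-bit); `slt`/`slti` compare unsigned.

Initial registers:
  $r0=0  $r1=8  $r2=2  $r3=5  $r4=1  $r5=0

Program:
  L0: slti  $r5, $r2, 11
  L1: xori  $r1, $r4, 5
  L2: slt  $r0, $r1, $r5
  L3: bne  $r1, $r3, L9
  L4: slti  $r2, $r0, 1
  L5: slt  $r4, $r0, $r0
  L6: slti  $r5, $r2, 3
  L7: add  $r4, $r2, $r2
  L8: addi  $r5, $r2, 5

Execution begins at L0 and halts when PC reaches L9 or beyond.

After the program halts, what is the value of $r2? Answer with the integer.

  step pc=0: slti  $r5, $r2, 11  regs=(0,8,2,5,1,1)
  step pc=1: xori  $r1, $r4, 5  regs=(0,4,2,5,1,1)
  step pc=2: slt  $r0, $r1, $r5  regs=(0,4,2,5,1,1)
  step pc=3: bne  $r1, $r3, L9  cond=T  regs=(0,4,2,5,1,1)
  step pc=4: slti  $r2, $r0, 1  regs=(0,4,1,5,1,1)

1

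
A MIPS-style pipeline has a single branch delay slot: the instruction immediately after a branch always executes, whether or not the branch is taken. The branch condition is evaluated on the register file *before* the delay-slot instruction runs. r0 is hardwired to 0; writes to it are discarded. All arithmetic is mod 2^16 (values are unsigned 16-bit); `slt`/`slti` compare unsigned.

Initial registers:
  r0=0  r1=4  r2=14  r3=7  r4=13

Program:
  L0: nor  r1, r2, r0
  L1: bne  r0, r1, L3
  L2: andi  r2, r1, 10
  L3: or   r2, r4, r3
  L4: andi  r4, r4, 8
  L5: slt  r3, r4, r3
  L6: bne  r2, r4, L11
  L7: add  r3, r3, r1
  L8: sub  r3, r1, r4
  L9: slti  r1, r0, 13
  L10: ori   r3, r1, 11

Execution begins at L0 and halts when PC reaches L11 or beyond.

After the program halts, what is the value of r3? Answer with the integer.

#0 nor  r1, r2, r0 ; 0/65521/14/7/13
#1 bne  r0, r1, L3 ; 0/65521/14/7/13 ; →target
#2 andi  r2, r1, 10 ; 0/65521/0/7/13
#3 or   r2, r4, r3 ; 0/65521/15/7/13
#4 andi  r4, r4, 8 ; 0/65521/15/7/8
#5 slt  r3, r4, r3 ; 0/65521/15/0/8
#6 bne  r2, r4, L11 ; 0/65521/15/0/8 ; →target
#7 add  r3, r3, r1 ; 0/65521/15/65521/8

65521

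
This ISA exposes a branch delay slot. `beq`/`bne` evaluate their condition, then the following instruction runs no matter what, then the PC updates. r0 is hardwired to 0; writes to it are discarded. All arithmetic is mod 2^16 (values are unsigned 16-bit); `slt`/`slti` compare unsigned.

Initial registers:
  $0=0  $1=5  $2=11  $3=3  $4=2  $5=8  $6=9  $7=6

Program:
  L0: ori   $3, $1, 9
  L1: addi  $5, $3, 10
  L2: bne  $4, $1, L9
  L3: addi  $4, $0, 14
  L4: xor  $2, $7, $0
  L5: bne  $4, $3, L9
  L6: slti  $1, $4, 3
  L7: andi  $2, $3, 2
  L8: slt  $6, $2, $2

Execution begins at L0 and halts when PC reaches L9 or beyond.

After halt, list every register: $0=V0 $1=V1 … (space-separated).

$0=0 $1=5 $2=11 $3=13 $4=14 $5=23 $6=9 $7=6

#0 ori   $3, $1, 9 ; 0/5/11/13/2/8/9/6
#1 addi  $5, $3, 10 ; 0/5/11/13/2/23/9/6
#2 bne  $4, $1, L9 ; 0/5/11/13/2/23/9/6 ; →target
#3 addi  $4, $0, 14 ; 0/5/11/13/14/23/9/6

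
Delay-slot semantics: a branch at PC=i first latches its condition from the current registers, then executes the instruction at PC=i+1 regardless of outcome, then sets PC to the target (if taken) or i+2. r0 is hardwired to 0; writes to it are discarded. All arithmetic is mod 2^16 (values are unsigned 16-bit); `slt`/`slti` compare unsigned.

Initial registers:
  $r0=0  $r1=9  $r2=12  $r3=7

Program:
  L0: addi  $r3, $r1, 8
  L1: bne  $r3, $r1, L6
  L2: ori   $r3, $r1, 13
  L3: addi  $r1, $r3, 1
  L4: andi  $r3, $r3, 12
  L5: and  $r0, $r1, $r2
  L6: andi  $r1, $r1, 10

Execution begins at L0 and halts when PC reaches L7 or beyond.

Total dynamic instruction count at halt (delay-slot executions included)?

#0 addi  $r3, $r1, 8 ; 0/9/12/17
#1 bne  $r3, $r1, L6 ; 0/9/12/17 ; →target
#2 ori   $r3, $r1, 13 ; 0/9/12/13
#6 andi  $r1, $r1, 10 ; 0/8/12/13

4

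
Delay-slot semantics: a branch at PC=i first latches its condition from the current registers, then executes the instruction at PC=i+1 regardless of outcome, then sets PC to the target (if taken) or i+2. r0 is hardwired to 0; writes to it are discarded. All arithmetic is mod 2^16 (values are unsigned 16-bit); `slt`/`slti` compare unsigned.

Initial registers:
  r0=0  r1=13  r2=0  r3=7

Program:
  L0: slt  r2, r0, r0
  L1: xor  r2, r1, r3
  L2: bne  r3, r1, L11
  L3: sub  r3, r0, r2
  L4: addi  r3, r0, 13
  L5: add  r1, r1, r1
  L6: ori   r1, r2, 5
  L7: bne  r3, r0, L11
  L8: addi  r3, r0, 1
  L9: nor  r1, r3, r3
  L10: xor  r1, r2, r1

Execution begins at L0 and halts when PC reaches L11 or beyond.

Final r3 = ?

65526

[0] slt  r2, r0, r0  →  {r0:0, r1:13, r2:0, r3:7}
[1] xor  r2, r1, r3  →  {r0:0, r1:13, r2:10, r3:7}
[2] bne  r3, r1, L11  →  {r0:0, r1:13, r2:10, r3:7}  ⟨branch taken⟩
[3] sub  r3, r0, r2  →  {r0:0, r1:13, r2:10, r3:65526}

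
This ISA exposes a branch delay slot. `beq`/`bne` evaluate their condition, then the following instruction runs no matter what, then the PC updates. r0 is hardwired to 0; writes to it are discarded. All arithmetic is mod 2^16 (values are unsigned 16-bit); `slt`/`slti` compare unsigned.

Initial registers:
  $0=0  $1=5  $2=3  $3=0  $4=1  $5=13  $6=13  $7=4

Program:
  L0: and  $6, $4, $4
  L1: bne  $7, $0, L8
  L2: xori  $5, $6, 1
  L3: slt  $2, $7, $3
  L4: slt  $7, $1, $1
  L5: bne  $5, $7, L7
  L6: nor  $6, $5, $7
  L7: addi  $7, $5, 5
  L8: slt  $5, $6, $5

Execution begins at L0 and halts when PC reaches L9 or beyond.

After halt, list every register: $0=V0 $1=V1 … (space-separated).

PC=0  and  $6, $4, $4        | $0=0 $1=5 $2=3 $3=0 $4=1 $5=13 $6=1 $7=4
PC=1  bne  $7, $0, L8        | $0=0 $1=5 $2=3 $3=0 $4=1 $5=13 $6=1 $7=4  [TAKEN]
PC=2  xori  $5, $6, 1        | $0=0 $1=5 $2=3 $3=0 $4=1 $5=0 $6=1 $7=4
PC=8  slt  $5, $6, $5        | $0=0 $1=5 $2=3 $3=0 $4=1 $5=0 $6=1 $7=4

$0=0 $1=5 $2=3 $3=0 $4=1 $5=0 $6=1 $7=4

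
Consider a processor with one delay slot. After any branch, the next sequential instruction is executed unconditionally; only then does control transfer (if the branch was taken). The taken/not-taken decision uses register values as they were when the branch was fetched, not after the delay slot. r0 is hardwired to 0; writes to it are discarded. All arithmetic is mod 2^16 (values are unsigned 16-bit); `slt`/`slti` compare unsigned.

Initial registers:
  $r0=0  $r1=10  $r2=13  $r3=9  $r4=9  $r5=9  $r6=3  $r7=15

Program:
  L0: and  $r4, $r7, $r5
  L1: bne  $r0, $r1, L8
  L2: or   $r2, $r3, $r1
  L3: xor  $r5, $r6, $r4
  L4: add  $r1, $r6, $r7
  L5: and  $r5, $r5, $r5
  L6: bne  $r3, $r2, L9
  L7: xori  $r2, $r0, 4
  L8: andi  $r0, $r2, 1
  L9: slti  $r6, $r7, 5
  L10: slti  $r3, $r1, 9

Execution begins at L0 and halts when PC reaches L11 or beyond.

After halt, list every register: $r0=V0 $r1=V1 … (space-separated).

$r0=0 $r1=10 $r2=11 $r3=0 $r4=9 $r5=9 $r6=0 $r7=15

  step pc=0: and  $r4, $r7, $r5  regs=(0,10,13,9,9,9,3,15)
  step pc=1: bne  $r0, $r1, L8  cond=T  regs=(0,10,13,9,9,9,3,15)
  step pc=2: or   $r2, $r3, $r1  regs=(0,10,11,9,9,9,3,15)
  step pc=8: andi  $r0, $r2, 1  regs=(0,10,11,9,9,9,3,15)
  step pc=9: slti  $r6, $r7, 5  regs=(0,10,11,9,9,9,0,15)
  step pc=10: slti  $r3, $r1, 9  regs=(0,10,11,0,9,9,0,15)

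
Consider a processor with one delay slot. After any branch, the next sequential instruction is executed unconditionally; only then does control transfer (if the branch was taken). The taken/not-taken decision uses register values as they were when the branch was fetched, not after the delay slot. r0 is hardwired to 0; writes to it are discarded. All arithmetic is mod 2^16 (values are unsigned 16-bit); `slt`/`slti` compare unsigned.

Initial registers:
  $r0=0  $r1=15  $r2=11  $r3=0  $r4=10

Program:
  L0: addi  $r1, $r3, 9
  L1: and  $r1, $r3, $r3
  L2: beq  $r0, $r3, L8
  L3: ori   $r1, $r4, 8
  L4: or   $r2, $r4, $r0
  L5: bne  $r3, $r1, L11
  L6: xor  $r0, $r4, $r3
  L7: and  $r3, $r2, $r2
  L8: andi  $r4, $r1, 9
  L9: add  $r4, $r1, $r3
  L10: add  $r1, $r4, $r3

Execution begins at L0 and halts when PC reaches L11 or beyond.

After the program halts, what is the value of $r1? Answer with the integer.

10

#0 addi  $r1, $r3, 9 ; 0/9/11/0/10
#1 and  $r1, $r3, $r3 ; 0/0/11/0/10
#2 beq  $r0, $r3, L8 ; 0/0/11/0/10 ; →target
#3 ori   $r1, $r4, 8 ; 0/10/11/0/10
#8 andi  $r4, $r1, 9 ; 0/10/11/0/8
#9 add  $r4, $r1, $r3 ; 0/10/11/0/10
#10 add  $r1, $r4, $r3 ; 0/10/11/0/10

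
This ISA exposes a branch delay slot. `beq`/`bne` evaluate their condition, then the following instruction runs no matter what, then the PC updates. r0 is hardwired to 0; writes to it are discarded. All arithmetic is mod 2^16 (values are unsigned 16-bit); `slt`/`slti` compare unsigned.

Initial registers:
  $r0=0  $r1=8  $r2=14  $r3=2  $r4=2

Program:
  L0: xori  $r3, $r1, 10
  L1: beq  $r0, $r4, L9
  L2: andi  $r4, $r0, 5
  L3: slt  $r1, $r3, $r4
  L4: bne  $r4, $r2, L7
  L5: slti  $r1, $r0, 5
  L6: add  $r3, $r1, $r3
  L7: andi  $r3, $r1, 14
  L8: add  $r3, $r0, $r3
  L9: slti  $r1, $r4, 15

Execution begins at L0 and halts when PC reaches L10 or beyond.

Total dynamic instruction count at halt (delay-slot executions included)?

  step pc=0: xori  $r3, $r1, 10  regs=(0,8,14,2,2)
  step pc=1: beq  $r0, $r4, L9  cond=F  regs=(0,8,14,2,2)
  step pc=2: andi  $r4, $r0, 5  regs=(0,8,14,2,0)
  step pc=3: slt  $r1, $r3, $r4  regs=(0,0,14,2,0)
  step pc=4: bne  $r4, $r2, L7  cond=T  regs=(0,0,14,2,0)
  step pc=5: slti  $r1, $r0, 5  regs=(0,1,14,2,0)
  step pc=7: andi  $r3, $r1, 14  regs=(0,1,14,0,0)
  step pc=8: add  $r3, $r0, $r3  regs=(0,1,14,0,0)
  step pc=9: slti  $r1, $r4, 15  regs=(0,1,14,0,0)

9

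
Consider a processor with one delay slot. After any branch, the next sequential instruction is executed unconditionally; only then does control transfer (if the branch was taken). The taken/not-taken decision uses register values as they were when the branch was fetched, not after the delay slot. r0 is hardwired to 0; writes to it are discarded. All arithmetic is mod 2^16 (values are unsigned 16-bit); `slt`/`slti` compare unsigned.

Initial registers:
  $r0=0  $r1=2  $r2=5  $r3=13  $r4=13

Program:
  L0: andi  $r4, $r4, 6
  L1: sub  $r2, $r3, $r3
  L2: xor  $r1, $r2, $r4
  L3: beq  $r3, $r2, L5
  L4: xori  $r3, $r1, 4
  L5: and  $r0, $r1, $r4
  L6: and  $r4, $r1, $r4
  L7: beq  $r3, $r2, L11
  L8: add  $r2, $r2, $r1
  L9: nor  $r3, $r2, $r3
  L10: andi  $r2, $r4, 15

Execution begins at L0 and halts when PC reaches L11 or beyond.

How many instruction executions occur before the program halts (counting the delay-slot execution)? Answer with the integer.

#0 andi  $r4, $r4, 6 ; 0/2/5/13/4
#1 sub  $r2, $r3, $r3 ; 0/2/0/13/4
#2 xor  $r1, $r2, $r4 ; 0/4/0/13/4
#3 beq  $r3, $r2, L5 ; 0/4/0/13/4 ; →fallthru
#4 xori  $r3, $r1, 4 ; 0/4/0/0/4
#5 and  $r0, $r1, $r4 ; 0/4/0/0/4
#6 and  $r4, $r1, $r4 ; 0/4/0/0/4
#7 beq  $r3, $r2, L11 ; 0/4/0/0/4 ; →target
#8 add  $r2, $r2, $r1 ; 0/4/4/0/4

9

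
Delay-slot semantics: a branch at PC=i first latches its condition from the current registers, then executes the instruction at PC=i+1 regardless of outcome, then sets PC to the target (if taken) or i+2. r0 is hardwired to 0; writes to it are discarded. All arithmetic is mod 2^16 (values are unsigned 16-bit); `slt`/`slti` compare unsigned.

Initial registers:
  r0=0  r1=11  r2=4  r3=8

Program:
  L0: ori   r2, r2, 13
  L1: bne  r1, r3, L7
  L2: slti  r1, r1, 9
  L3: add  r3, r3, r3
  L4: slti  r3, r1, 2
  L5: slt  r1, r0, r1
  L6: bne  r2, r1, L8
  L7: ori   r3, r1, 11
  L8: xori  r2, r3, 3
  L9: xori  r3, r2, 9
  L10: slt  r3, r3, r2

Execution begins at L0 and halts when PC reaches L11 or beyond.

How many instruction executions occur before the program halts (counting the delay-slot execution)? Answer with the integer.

  step pc=0: ori   r2, r2, 13  regs=(0,11,13,8)
  step pc=1: bne  r1, r3, L7  cond=T  regs=(0,11,13,8)
  step pc=2: slti  r1, r1, 9  regs=(0,0,13,8)
  step pc=7: ori   r3, r1, 11  regs=(0,0,13,11)
  step pc=8: xori  r2, r3, 3  regs=(0,0,8,11)
  step pc=9: xori  r3, r2, 9  regs=(0,0,8,1)
  step pc=10: slt  r3, r3, r2  regs=(0,0,8,1)

7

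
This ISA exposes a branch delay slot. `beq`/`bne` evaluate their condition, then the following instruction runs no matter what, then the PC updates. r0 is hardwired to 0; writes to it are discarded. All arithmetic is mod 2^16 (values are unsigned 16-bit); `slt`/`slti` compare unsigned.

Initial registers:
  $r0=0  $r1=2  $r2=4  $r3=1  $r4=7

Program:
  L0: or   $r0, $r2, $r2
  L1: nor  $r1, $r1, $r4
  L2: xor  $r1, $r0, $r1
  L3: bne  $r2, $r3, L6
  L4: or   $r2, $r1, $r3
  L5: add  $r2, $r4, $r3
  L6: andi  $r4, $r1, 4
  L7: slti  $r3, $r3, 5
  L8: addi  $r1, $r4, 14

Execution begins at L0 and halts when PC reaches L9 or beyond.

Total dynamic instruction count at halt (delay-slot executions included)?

8

PC=0  or   $r0, $r2, $r2     | $r0=0 $r1=2 $r2=4 $r3=1 $r4=7
PC=1  nor  $r1, $r1, $r4     | $r0=0 $r1=65528 $r2=4 $r3=1 $r4=7
PC=2  xor  $r1, $r0, $r1     | $r0=0 $r1=65528 $r2=4 $r3=1 $r4=7
PC=3  bne  $r2, $r3, L6      | $r0=0 $r1=65528 $r2=4 $r3=1 $r4=7  [TAKEN]
PC=4  or   $r2, $r1, $r3     | $r0=0 $r1=65528 $r2=65529 $r3=1 $r4=7
PC=6  andi  $r4, $r1, 4      | $r0=0 $r1=65528 $r2=65529 $r3=1 $r4=0
PC=7  slti  $r3, $r3, 5      | $r0=0 $r1=65528 $r2=65529 $r3=1 $r4=0
PC=8  addi  $r1, $r4, 14     | $r0=0 $r1=14 $r2=65529 $r3=1 $r4=0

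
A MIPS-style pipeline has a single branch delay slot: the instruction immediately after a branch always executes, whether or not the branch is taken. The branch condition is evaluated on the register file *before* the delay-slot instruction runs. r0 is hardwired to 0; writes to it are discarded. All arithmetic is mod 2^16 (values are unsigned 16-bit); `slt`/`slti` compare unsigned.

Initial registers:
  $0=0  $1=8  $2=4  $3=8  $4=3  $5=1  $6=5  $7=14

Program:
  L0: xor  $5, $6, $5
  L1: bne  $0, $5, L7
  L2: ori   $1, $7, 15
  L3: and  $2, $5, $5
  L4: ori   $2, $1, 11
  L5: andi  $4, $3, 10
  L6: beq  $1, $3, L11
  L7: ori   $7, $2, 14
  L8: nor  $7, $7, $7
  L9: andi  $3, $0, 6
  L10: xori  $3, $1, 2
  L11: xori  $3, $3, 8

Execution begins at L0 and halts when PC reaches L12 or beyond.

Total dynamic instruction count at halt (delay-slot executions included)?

8

  step pc=0: xor  $5, $6, $5  regs=(0,8,4,8,3,4,5,14)
  step pc=1: bne  $0, $5, L7  cond=T  regs=(0,8,4,8,3,4,5,14)
  step pc=2: ori   $1, $7, 15  regs=(0,15,4,8,3,4,5,14)
  step pc=7: ori   $7, $2, 14  regs=(0,15,4,8,3,4,5,14)
  step pc=8: nor  $7, $7, $7  regs=(0,15,4,8,3,4,5,65521)
  step pc=9: andi  $3, $0, 6  regs=(0,15,4,0,3,4,5,65521)
  step pc=10: xori  $3, $1, 2  regs=(0,15,4,13,3,4,5,65521)
  step pc=11: xori  $3, $3, 8  regs=(0,15,4,5,3,4,5,65521)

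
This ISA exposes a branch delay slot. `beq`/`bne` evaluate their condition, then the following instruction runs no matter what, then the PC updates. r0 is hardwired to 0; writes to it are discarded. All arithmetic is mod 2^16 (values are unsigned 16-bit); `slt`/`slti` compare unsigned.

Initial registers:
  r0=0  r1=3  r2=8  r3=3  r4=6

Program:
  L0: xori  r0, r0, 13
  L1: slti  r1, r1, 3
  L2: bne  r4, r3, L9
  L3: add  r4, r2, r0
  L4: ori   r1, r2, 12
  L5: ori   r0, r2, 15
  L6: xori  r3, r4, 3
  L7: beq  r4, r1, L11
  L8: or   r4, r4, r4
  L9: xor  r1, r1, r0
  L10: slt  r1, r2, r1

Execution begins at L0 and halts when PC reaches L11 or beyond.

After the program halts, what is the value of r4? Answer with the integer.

  step pc=0: xori  r0, r0, 13  regs=(0,3,8,3,6)
  step pc=1: slti  r1, r1, 3  regs=(0,0,8,3,6)
  step pc=2: bne  r4, r3, L9  cond=T  regs=(0,0,8,3,6)
  step pc=3: add  r4, r2, r0  regs=(0,0,8,3,8)
  step pc=9: xor  r1, r1, r0  regs=(0,0,8,3,8)
  step pc=10: slt  r1, r2, r1  regs=(0,0,8,3,8)

8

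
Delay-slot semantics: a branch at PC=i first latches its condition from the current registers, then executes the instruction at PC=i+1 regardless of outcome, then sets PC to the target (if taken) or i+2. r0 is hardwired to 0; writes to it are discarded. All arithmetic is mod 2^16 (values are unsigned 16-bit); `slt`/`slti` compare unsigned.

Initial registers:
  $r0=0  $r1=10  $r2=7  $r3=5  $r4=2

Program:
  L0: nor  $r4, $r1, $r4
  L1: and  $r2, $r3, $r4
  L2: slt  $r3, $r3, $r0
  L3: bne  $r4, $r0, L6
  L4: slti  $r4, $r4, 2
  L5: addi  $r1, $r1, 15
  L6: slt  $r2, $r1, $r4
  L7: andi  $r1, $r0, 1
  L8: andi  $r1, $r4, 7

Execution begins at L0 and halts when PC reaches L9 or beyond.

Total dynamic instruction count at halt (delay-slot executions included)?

[0] nor  $r4, $r1, $r4  →  {$r0:0, $r1:10, $r2:7, $r3:5, $r4:65525}
[1] and  $r2, $r3, $r4  →  {$r0:0, $r1:10, $r2:5, $r3:5, $r4:65525}
[2] slt  $r3, $r3, $r0  →  {$r0:0, $r1:10, $r2:5, $r3:0, $r4:65525}
[3] bne  $r4, $r0, L6  →  {$r0:0, $r1:10, $r2:5, $r3:0, $r4:65525}  ⟨branch taken⟩
[4] slti  $r4, $r4, 2  →  {$r0:0, $r1:10, $r2:5, $r3:0, $r4:0}
[6] slt  $r2, $r1, $r4  →  {$r0:0, $r1:10, $r2:0, $r3:0, $r4:0}
[7] andi  $r1, $r0, 1  →  {$r0:0, $r1:0, $r2:0, $r3:0, $r4:0}
[8] andi  $r1, $r4, 7  →  {$r0:0, $r1:0, $r2:0, $r3:0, $r4:0}

8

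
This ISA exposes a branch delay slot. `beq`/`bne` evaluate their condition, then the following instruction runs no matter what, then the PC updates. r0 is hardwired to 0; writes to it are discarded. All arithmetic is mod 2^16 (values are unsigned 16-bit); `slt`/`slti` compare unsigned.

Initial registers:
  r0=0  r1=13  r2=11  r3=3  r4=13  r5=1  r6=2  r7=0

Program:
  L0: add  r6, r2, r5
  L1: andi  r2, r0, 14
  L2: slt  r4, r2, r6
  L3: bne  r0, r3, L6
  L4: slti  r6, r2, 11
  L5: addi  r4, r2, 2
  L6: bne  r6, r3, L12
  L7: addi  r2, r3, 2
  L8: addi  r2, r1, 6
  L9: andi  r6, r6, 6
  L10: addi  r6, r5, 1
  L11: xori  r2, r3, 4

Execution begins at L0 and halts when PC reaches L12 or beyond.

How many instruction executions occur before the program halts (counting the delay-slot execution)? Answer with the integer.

7

  step pc=0: add  r6, r2, r5  regs=(0,13,11,3,13,1,12,0)
  step pc=1: andi  r2, r0, 14  regs=(0,13,0,3,13,1,12,0)
  step pc=2: slt  r4, r2, r6  regs=(0,13,0,3,1,1,12,0)
  step pc=3: bne  r0, r3, L6  cond=T  regs=(0,13,0,3,1,1,12,0)
  step pc=4: slti  r6, r2, 11  regs=(0,13,0,3,1,1,1,0)
  step pc=6: bne  r6, r3, L12  cond=T  regs=(0,13,0,3,1,1,1,0)
  step pc=7: addi  r2, r3, 2  regs=(0,13,5,3,1,1,1,0)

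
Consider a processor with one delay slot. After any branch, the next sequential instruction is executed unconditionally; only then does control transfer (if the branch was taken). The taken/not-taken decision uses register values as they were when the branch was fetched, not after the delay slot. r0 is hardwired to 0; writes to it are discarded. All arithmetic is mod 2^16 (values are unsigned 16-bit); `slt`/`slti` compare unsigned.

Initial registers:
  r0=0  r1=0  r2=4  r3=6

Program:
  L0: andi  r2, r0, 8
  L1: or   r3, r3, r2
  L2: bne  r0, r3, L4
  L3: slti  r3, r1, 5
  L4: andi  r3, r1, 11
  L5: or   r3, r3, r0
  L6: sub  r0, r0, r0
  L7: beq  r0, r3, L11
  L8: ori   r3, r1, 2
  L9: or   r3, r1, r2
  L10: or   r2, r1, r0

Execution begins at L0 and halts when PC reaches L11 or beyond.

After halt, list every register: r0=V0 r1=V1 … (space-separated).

r0=0 r1=0 r2=0 r3=2

[0] andi  r2, r0, 8  →  {r0:0, r1:0, r2:0, r3:6}
[1] or   r3, r3, r2  →  {r0:0, r1:0, r2:0, r3:6}
[2] bne  r0, r3, L4  →  {r0:0, r1:0, r2:0, r3:6}  ⟨branch taken⟩
[3] slti  r3, r1, 5  →  {r0:0, r1:0, r2:0, r3:1}
[4] andi  r3, r1, 11  →  {r0:0, r1:0, r2:0, r3:0}
[5] or   r3, r3, r0  →  {r0:0, r1:0, r2:0, r3:0}
[6] sub  r0, r0, r0  →  {r0:0, r1:0, r2:0, r3:0}
[7] beq  r0, r3, L11  →  {r0:0, r1:0, r2:0, r3:0}  ⟨branch taken⟩
[8] ori   r3, r1, 2  →  {r0:0, r1:0, r2:0, r3:2}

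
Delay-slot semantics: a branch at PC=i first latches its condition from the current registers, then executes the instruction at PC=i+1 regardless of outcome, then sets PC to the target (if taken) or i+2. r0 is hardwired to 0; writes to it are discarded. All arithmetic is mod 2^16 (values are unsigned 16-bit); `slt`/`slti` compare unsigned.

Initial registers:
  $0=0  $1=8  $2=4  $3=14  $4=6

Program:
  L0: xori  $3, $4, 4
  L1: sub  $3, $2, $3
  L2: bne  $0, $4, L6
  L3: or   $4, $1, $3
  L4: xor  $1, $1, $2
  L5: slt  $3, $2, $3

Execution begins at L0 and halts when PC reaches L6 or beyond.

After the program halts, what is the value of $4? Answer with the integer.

10

#0 xori  $3, $4, 4 ; 0/8/4/2/6
#1 sub  $3, $2, $3 ; 0/8/4/2/6
#2 bne  $0, $4, L6 ; 0/8/4/2/6 ; →target
#3 or   $4, $1, $3 ; 0/8/4/2/10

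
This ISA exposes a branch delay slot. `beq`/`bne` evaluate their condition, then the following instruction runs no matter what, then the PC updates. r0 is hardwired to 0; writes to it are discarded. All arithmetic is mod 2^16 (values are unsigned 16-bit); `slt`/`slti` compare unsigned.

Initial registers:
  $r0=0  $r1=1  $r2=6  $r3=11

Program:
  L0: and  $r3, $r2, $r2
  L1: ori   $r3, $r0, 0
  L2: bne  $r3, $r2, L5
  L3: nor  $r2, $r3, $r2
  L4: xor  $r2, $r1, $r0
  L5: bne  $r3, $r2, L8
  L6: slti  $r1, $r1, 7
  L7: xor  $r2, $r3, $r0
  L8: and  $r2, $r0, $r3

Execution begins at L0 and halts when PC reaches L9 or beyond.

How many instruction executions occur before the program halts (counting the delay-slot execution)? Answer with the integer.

#0 and  $r3, $r2, $r2 ; 0/1/6/6
#1 ori   $r3, $r0, 0 ; 0/1/6/0
#2 bne  $r3, $r2, L5 ; 0/1/6/0 ; →target
#3 nor  $r2, $r3, $r2 ; 0/1/65529/0
#5 bne  $r3, $r2, L8 ; 0/1/65529/0 ; →target
#6 slti  $r1, $r1, 7 ; 0/1/65529/0
#8 and  $r2, $r0, $r3 ; 0/1/0/0

7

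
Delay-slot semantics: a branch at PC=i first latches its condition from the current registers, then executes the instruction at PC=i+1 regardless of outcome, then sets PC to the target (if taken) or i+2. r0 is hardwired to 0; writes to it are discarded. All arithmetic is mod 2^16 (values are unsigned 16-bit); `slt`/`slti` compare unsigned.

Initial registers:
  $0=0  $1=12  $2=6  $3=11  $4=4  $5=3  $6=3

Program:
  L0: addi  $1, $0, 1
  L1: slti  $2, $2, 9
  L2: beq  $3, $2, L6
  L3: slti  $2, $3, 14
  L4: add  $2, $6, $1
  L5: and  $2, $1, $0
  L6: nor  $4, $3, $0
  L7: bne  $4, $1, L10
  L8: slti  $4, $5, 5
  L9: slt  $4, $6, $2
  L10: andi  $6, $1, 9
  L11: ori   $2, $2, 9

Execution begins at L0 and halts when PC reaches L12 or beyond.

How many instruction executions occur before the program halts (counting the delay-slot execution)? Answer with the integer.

  step pc=0: addi  $1, $0, 1  regs=(0,1,6,11,4,3,3)
  step pc=1: slti  $2, $2, 9  regs=(0,1,1,11,4,3,3)
  step pc=2: beq  $3, $2, L6  cond=F  regs=(0,1,1,11,4,3,3)
  step pc=3: slti  $2, $3, 14  regs=(0,1,1,11,4,3,3)
  step pc=4: add  $2, $6, $1  regs=(0,1,4,11,4,3,3)
  step pc=5: and  $2, $1, $0  regs=(0,1,0,11,4,3,3)
  step pc=6: nor  $4, $3, $0  regs=(0,1,0,11,65524,3,3)
  step pc=7: bne  $4, $1, L10  cond=T  regs=(0,1,0,11,65524,3,3)
  step pc=8: slti  $4, $5, 5  regs=(0,1,0,11,1,3,3)
  step pc=10: andi  $6, $1, 9  regs=(0,1,0,11,1,3,1)
  step pc=11: ori   $2, $2, 9  regs=(0,1,9,11,1,3,1)

11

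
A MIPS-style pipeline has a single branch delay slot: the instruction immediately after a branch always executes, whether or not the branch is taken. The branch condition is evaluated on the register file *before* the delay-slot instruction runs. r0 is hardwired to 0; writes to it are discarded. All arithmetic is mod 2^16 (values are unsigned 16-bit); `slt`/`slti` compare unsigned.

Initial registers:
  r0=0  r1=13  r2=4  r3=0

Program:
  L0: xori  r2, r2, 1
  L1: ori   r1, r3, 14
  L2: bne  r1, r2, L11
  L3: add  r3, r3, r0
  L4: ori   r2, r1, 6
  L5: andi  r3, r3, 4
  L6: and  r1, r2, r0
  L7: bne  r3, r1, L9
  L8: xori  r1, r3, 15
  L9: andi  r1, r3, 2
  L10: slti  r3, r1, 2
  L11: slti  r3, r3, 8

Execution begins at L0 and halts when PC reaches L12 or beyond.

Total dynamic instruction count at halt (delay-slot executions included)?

PC=0  xori  r2, r2, 1        | r0=0 r1=13 r2=5 r3=0
PC=1  ori   r1, r3, 14       | r0=0 r1=14 r2=5 r3=0
PC=2  bne  r1, r2, L11       | r0=0 r1=14 r2=5 r3=0  [TAKEN]
PC=3  add  r3, r3, r0        | r0=0 r1=14 r2=5 r3=0
PC=11 slti  r3, r3, 8        | r0=0 r1=14 r2=5 r3=1

5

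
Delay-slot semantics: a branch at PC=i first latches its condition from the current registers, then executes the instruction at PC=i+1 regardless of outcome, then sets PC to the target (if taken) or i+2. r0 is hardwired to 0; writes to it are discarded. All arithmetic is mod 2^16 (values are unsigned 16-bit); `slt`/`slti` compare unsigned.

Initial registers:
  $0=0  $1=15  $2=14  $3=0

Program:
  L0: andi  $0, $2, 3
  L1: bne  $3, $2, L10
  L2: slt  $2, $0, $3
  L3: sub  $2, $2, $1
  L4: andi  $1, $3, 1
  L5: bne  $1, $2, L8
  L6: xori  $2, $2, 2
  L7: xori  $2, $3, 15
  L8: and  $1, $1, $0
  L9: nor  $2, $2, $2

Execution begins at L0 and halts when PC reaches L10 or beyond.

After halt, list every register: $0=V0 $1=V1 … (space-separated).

$0=0 $1=15 $2=0 $3=0

  step pc=0: andi  $0, $2, 3  regs=(0,15,14,0)
  step pc=1: bne  $3, $2, L10  cond=T  regs=(0,15,14,0)
  step pc=2: slt  $2, $0, $3  regs=(0,15,0,0)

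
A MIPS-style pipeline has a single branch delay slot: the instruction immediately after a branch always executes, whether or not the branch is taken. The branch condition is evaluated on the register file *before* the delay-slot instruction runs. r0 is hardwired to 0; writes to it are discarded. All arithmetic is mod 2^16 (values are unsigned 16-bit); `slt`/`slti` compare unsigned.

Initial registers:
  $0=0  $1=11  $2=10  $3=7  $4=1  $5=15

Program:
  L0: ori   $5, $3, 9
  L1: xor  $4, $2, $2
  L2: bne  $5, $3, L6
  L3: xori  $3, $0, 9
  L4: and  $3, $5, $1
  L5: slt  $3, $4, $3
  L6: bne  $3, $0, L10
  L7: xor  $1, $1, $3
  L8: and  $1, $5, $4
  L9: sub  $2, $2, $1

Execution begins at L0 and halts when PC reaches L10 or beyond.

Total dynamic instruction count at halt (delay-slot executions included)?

[0] ori   $5, $3, 9  →  {$0:0, $1:11, $2:10, $3:7, $4:1, $5:15}
[1] xor  $4, $2, $2  →  {$0:0, $1:11, $2:10, $3:7, $4:0, $5:15}
[2] bne  $5, $3, L6  →  {$0:0, $1:11, $2:10, $3:7, $4:0, $5:15}  ⟨branch taken⟩
[3] xori  $3, $0, 9  →  {$0:0, $1:11, $2:10, $3:9, $4:0, $5:15}
[6] bne  $3, $0, L10  →  {$0:0, $1:11, $2:10, $3:9, $4:0, $5:15}  ⟨branch taken⟩
[7] xor  $1, $1, $3  →  {$0:0, $1:2, $2:10, $3:9, $4:0, $5:15}

6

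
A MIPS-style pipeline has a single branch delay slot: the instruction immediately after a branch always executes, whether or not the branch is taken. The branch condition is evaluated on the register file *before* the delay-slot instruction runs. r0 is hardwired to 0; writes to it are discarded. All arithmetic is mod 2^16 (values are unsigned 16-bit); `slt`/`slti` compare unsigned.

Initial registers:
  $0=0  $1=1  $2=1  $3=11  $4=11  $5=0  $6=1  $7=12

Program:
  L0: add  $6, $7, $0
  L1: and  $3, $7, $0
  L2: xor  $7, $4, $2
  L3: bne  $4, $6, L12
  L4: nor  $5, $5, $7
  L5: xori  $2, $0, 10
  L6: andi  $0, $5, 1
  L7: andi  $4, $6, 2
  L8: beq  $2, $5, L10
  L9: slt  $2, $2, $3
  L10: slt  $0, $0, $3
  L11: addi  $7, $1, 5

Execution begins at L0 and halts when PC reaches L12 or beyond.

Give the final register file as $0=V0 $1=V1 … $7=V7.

#0 add  $6, $7, $0 ; 0/1/1/11/11/0/12/12
#1 and  $3, $7, $0 ; 0/1/1/0/11/0/12/12
#2 xor  $7, $4, $2 ; 0/1/1/0/11/0/12/10
#3 bne  $4, $6, L12 ; 0/1/1/0/11/0/12/10 ; →target
#4 nor  $5, $5, $7 ; 0/1/1/0/11/65525/12/10

$0=0 $1=1 $2=1 $3=0 $4=11 $5=65525 $6=12 $7=10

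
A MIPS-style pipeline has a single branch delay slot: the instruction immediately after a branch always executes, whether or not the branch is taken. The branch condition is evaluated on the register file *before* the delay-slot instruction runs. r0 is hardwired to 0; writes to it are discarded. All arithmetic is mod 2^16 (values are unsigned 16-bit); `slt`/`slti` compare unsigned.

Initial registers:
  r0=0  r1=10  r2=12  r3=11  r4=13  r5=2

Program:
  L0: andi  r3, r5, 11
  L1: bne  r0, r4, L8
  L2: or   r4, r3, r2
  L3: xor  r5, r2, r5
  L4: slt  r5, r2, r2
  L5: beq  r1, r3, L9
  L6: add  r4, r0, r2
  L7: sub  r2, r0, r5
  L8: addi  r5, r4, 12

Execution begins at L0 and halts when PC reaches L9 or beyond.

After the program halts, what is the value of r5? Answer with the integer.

26

[0] andi  r3, r5, 11  →  {r0:0, r1:10, r2:12, r3:2, r4:13, r5:2}
[1] bne  r0, r4, L8  →  {r0:0, r1:10, r2:12, r3:2, r4:13, r5:2}  ⟨branch taken⟩
[2] or   r4, r3, r2  →  {r0:0, r1:10, r2:12, r3:2, r4:14, r5:2}
[8] addi  r5, r4, 12  →  {r0:0, r1:10, r2:12, r3:2, r4:14, r5:26}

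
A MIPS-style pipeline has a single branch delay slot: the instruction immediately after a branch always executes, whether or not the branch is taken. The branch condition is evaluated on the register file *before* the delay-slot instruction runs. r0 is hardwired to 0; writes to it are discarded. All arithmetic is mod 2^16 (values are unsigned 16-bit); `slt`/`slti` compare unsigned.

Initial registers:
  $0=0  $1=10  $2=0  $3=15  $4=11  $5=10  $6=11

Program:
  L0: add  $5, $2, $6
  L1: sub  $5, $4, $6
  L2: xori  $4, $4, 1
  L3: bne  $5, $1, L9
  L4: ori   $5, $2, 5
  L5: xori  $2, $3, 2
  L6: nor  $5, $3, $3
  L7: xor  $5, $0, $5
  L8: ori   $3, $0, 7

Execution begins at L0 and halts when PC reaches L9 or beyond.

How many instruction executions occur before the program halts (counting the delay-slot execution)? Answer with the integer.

5

PC=0  add  $5, $2, $6        | $0=0 $1=10 $2=0 $3=15 $4=11 $5=11 $6=11
PC=1  sub  $5, $4, $6        | $0=0 $1=10 $2=0 $3=15 $4=11 $5=0 $6=11
PC=2  xori  $4, $4, 1        | $0=0 $1=10 $2=0 $3=15 $4=10 $5=0 $6=11
PC=3  bne  $5, $1, L9        | $0=0 $1=10 $2=0 $3=15 $4=10 $5=0 $6=11  [TAKEN]
PC=4  ori   $5, $2, 5        | $0=0 $1=10 $2=0 $3=15 $4=10 $5=5 $6=11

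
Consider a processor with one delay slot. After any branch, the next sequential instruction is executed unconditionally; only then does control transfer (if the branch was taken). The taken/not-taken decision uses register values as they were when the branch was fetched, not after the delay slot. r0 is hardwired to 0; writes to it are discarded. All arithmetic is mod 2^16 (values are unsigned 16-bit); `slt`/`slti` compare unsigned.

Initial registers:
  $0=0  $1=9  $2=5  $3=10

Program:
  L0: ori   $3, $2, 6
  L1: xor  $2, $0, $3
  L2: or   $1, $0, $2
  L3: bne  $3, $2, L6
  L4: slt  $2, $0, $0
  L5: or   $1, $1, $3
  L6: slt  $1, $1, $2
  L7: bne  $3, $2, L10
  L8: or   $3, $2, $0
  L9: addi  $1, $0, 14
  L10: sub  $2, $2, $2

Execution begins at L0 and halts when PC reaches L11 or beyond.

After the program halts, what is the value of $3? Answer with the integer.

0

  step pc=0: ori   $3, $2, 6  regs=(0,9,5,7)
  step pc=1: xor  $2, $0, $3  regs=(0,9,7,7)
  step pc=2: or   $1, $0, $2  regs=(0,7,7,7)
  step pc=3: bne  $3, $2, L6  cond=F  regs=(0,7,7,7)
  step pc=4: slt  $2, $0, $0  regs=(0,7,0,7)
  step pc=5: or   $1, $1, $3  regs=(0,7,0,7)
  step pc=6: slt  $1, $1, $2  regs=(0,0,0,7)
  step pc=7: bne  $3, $2, L10  cond=T  regs=(0,0,0,7)
  step pc=8: or   $3, $2, $0  regs=(0,0,0,0)
  step pc=10: sub  $2, $2, $2  regs=(0,0,0,0)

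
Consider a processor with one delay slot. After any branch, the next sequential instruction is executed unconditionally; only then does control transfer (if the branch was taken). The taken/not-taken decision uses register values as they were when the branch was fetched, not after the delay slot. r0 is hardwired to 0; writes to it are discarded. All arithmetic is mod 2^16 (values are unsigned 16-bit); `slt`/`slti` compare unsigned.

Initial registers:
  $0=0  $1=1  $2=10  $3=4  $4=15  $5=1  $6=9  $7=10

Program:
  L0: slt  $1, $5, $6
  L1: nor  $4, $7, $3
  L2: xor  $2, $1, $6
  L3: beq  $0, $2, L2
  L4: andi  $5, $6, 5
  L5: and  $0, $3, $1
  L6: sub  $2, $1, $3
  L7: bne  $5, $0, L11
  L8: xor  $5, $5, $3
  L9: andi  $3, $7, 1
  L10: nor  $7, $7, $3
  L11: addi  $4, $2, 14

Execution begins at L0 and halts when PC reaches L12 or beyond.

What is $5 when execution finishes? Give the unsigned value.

PC=0  slt  $1, $5, $6        | $0=0 $1=1 $2=10 $3=4 $4=15 $5=1 $6=9 $7=10
PC=1  nor  $4, $7, $3        | $0=0 $1=1 $2=10 $3=4 $4=65521 $5=1 $6=9 $7=10
PC=2  xor  $2, $1, $6        | $0=0 $1=1 $2=8 $3=4 $4=65521 $5=1 $6=9 $7=10
PC=3  beq  $0, $2, L2        | $0=0 $1=1 $2=8 $3=4 $4=65521 $5=1 $6=9 $7=10  [not taken]
PC=4  andi  $5, $6, 5        | $0=0 $1=1 $2=8 $3=4 $4=65521 $5=1 $6=9 $7=10
PC=5  and  $0, $3, $1        | $0=0 $1=1 $2=8 $3=4 $4=65521 $5=1 $6=9 $7=10
PC=6  sub  $2, $1, $3        | $0=0 $1=1 $2=65533 $3=4 $4=65521 $5=1 $6=9 $7=10
PC=7  bne  $5, $0, L11       | $0=0 $1=1 $2=65533 $3=4 $4=65521 $5=1 $6=9 $7=10  [TAKEN]
PC=8  xor  $5, $5, $3        | $0=0 $1=1 $2=65533 $3=4 $4=65521 $5=5 $6=9 $7=10
PC=11 addi  $4, $2, 14       | $0=0 $1=1 $2=65533 $3=4 $4=11 $5=5 $6=9 $7=10

5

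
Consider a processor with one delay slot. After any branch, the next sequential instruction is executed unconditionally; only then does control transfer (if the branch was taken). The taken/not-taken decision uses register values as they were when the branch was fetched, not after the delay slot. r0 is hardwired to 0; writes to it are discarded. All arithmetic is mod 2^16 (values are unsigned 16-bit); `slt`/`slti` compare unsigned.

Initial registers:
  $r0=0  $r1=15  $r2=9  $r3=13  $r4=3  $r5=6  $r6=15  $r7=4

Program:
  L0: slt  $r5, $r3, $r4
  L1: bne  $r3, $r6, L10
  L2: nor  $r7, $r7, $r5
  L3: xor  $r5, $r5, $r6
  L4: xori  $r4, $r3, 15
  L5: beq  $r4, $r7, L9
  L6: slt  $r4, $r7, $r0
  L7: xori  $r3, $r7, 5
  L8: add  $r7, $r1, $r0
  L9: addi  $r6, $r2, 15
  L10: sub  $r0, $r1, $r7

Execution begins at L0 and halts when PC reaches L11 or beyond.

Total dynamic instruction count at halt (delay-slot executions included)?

4

[0] slt  $r5, $r3, $r4  →  {$r0:0, $r1:15, $r2:9, $r3:13, $r4:3, $r5:0, $r6:15, $r7:4}
[1] bne  $r3, $r6, L10  →  {$r0:0, $r1:15, $r2:9, $r3:13, $r4:3, $r5:0, $r6:15, $r7:4}  ⟨branch taken⟩
[2] nor  $r7, $r7, $r5  →  {$r0:0, $r1:15, $r2:9, $r3:13, $r4:3, $r5:0, $r6:15, $r7:65531}
[10] sub  $r0, $r1, $r7  →  {$r0:0, $r1:15, $r2:9, $r3:13, $r4:3, $r5:0, $r6:15, $r7:65531}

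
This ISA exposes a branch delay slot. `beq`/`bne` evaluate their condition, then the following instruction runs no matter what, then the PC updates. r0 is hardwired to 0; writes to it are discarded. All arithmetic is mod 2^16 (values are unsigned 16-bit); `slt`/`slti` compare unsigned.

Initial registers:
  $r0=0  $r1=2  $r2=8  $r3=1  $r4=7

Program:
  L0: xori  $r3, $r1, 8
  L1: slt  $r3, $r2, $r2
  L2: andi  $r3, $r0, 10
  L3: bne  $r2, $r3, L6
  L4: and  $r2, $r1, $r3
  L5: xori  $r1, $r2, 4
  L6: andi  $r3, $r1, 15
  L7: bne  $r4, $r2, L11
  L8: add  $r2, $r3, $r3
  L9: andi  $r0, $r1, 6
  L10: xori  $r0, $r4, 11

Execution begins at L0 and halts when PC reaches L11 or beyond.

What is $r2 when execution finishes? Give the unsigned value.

4

PC=0  xori  $r3, $r1, 8      | $r0=0 $r1=2 $r2=8 $r3=10 $r4=7
PC=1  slt  $r3, $r2, $r2     | $r0=0 $r1=2 $r2=8 $r3=0 $r4=7
PC=2  andi  $r3, $r0, 10     | $r0=0 $r1=2 $r2=8 $r3=0 $r4=7
PC=3  bne  $r2, $r3, L6      | $r0=0 $r1=2 $r2=8 $r3=0 $r4=7  [TAKEN]
PC=4  and  $r2, $r1, $r3     | $r0=0 $r1=2 $r2=0 $r3=0 $r4=7
PC=6  andi  $r3, $r1, 15     | $r0=0 $r1=2 $r2=0 $r3=2 $r4=7
PC=7  bne  $r4, $r2, L11     | $r0=0 $r1=2 $r2=0 $r3=2 $r4=7  [TAKEN]
PC=8  add  $r2, $r3, $r3     | $r0=0 $r1=2 $r2=4 $r3=2 $r4=7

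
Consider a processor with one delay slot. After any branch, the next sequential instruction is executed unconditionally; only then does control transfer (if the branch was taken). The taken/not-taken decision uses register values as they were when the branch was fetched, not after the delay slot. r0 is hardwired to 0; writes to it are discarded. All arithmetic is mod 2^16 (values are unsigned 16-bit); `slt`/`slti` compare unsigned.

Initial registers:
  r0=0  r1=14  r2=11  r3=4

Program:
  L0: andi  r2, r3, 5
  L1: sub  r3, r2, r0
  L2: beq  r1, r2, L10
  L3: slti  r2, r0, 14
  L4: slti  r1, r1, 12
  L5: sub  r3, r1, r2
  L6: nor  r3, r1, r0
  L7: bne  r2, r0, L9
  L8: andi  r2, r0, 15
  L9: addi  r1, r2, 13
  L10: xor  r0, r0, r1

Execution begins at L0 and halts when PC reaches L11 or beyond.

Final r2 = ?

[0] andi  r2, r3, 5  →  {r0:0, r1:14, r2:4, r3:4}
[1] sub  r3, r2, r0  →  {r0:0, r1:14, r2:4, r3:4}
[2] beq  r1, r2, L10  →  {r0:0, r1:14, r2:4, r3:4}  ⟨branch fallthrough⟩
[3] slti  r2, r0, 14  →  {r0:0, r1:14, r2:1, r3:4}
[4] slti  r1, r1, 12  →  {r0:0, r1:0, r2:1, r3:4}
[5] sub  r3, r1, r2  →  {r0:0, r1:0, r2:1, r3:65535}
[6] nor  r3, r1, r0  →  {r0:0, r1:0, r2:1, r3:65535}
[7] bne  r2, r0, L9  →  {r0:0, r1:0, r2:1, r3:65535}  ⟨branch taken⟩
[8] andi  r2, r0, 15  →  {r0:0, r1:0, r2:0, r3:65535}
[9] addi  r1, r2, 13  →  {r0:0, r1:13, r2:0, r3:65535}
[10] xor  r0, r0, r1  →  {r0:0, r1:13, r2:0, r3:65535}

0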